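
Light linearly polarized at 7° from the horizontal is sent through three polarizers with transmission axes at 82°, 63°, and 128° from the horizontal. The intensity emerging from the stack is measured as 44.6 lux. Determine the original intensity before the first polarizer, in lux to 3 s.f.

I₀ ≈ 4170 lux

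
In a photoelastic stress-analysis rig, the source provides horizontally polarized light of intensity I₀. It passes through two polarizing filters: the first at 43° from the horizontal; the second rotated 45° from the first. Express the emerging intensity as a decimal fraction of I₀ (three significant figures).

By Malus's law, I₁ = I₀ cos²(43° − 0°) = I₀ cos²(43°) = 0.5349 I₀.
I₂ = I₁ cos²(45°) = 0.5349 · 0.5 I₀ = 0.2674 I₀.
Transmitted fraction = 0.2674.

≈ 0.267 I₀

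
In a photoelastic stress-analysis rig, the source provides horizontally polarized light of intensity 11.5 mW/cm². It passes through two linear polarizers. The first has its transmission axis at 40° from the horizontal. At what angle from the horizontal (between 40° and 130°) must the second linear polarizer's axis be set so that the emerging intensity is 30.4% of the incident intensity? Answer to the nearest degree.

I₁ = I₀ cos²(40° − 0°) = I₀ cos²(40°) = 0.5868 I₀.
Need I₂/I₀ = 0.304, so cos²(θ − 40°) = 0.304 / 0.5868 = 0.518.
θ − 40° = arccos(√0.518) = 44.0°, giving θ ≈ 40 + 44.0 = 84.0°.

θ ≈ 84°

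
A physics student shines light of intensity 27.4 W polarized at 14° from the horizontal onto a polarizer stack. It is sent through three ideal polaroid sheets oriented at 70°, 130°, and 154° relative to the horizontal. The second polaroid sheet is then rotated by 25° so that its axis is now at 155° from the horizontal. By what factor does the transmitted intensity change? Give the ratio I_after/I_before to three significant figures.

I_new/I_old ≈ 0.0364

Before rotation:
I₁ = I₀ cos²(70° − 14°) = I₀ cos²(56°) = 0.3127 I₀.
I₂ = I₁ cos²(130° − 70°) = 0.3127 I₀ · cos²(60°) = 0.07817 I₀.
I₃ = I₂ cos²(154° − 130°) = 0.07817 I₀ · cos²(24°) = 0.06524 I₀.
After rotation:
I₁ = I₀ cos²(70° − 14°) = I₀ cos²(56°) = 0.3127 I₀.
I₂ = I₁ cos²(155° − 70°) = 0.3127 I₀ · cos²(85°) = 0.002375 I₀.
I₃ = I₂ cos²(154° − 155°) = 0.002375 I₀ · cos²(1°) = 0.002375 I₀.
Ratio = 0.002375 / 0.06524 = 0.0364.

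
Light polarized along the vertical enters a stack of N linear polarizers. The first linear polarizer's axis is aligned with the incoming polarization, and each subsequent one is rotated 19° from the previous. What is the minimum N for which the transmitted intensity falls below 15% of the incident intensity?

N = 18

First polarizer is aligned with the polarization: full transmission.
Each further stage multiplies by cos²(19°) = 0.894.
After N polarizers: T = 0.894^(N−1). Require T < 0.15 ⇒ N−1 > ln(0.15)/ln(0.894) = 16.93, so N−1 ≥ 17 and N = 18.
Check: N=18 gives T = 0.1489 < 0.15; N=17 gives T = 0.1665.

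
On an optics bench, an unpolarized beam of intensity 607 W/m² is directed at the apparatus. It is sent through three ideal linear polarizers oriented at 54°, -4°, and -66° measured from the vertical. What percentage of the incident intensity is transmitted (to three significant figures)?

Unpolarized light through the first polarizer → I₁ = 607 W/m²/2 = 303.5 W/m², polarized at 54°.
I₂ = I₁ · cos²(58°) = 303.5 · 0.2808 = 85.23 W/m².
I₃ = I₂ · cos²(62°) = 85.23 · 0.2204 = 18.78 W/m².
That is 3.095% of the incident intensity.

≈ 3.09%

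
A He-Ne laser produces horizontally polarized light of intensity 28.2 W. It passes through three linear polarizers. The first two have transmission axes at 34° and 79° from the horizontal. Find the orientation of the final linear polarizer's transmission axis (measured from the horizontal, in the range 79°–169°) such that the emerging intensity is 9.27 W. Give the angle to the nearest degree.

θ ≈ 91°

By Malus's law, I₁ = I₀ cos²(34° − 0°) = I₀ cos²(34°) = 0.6873 I₀.
I₂ = I₁ cos²(79° − 34°) = 0.6873 I₀ · cos²(45°) = 0.3437 I₀.
Target fraction: 9.27 / 28.2 W = 0.3287 of I₀.
Need I₃/I₀ = 0.3287, so cos²(θ − 79°) = 0.3287 / 0.3437 = 0.9566.
θ − 79° = arccos(√0.9566) = 12.0°, giving θ ≈ 79 + 12.0 = 91.0°.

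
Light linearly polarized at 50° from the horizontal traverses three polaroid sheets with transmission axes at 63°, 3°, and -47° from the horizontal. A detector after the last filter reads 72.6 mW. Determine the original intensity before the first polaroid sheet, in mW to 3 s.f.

I₀ ≈ 740 mW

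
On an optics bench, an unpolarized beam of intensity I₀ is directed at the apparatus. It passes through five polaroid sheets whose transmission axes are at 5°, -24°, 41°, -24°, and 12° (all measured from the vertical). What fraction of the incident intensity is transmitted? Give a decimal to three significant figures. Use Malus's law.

≈ 0.00799 I₀

Unpolarized light through the first polarizer → I₁ = ½ I₀, now polarized at 5°.
I₂ = I₁ cos²(-24° − 5°) = 0.5 I₀ · cos²(29°) = 0.3825 I₀.
I₃ = I₂ cos²(41° + 24°) = 0.3825 I₀ · cos²(65°) = 0.06831 I₀.
I₄ = I₃ cos²(-24° − 41°) = 0.06831 I₀ · cos²(65°) = 0.0122 I₀.
I₅ = I₄ cos²(12° + 24°) = 0.0122 I₀ · cos²(36°) = 0.007986 I₀.
Transmitted fraction = 0.007986.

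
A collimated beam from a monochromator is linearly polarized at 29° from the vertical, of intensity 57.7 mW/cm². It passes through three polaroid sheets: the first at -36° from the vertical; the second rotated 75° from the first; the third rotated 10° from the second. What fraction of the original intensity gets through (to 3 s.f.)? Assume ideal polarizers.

I/I₀ ≈ 0.0116

I₁ = 57.7 mW/cm² · cos²(65°) = 10.31 mW/cm².
I₂ = I₁ · cos²(75°) = 10.31 · 0.06699 = 0.6903 mW/cm².
I₃ = I₂ · cos²(10°) = 0.6903 · 0.9698 = 0.6695 mW/cm².
Transmitted fraction = 0.0116.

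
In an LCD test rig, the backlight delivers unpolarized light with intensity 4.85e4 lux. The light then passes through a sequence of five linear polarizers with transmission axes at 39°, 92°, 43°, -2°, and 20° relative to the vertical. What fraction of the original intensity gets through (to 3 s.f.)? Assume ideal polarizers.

Unpolarized light through the first polarizer → I₁ = 4.85e4 lux/2 = 2.425e+04 lux, polarized at 39°.
I₂ = I₁ · cos²(53°) = 2.425e+04 · 0.3622 = 8783 lux.
I₃ = I₂ · cos²(49°) = 8783 · 0.4304 = 3780 lux.
I₄ = I₃ · cos²(45°) = 3780 · 0.5 = 1890 lux.
I₅ = I₄ · cos²(22°) = 1890 · 0.8597 = 1625 lux.
Transmitted fraction = 0.0335.

I/I₀ ≈ 0.0335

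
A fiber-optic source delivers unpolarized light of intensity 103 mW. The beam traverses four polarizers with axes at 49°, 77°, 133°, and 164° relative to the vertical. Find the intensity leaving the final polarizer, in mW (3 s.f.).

I ≈ 9.22 mW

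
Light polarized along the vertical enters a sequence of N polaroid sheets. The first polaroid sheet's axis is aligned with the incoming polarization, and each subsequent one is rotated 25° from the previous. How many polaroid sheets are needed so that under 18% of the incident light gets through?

N = 10

First polarizer is aligned with the polarization: full transmission.
Each further stage multiplies by cos²(25°) = 0.8214.
After N polarizers: T = 0.8214^(N−1). Require T < 0.18 ⇒ N−1 > ln(0.18)/ln(0.8214) = 8.72, so N−1 ≥ 9 and N = 10.
Check: N=10 gives T = 0.1702 < 0.18; N=9 gives T = 0.2072.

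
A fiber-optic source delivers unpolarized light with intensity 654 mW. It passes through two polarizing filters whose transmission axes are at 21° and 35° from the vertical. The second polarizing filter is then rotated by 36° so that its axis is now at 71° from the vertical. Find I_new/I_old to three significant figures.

I_new/I_old ≈ 0.439

Before rotation:
Unpolarized light through the first polarizer → I₁ = ½ I₀, now polarized at 21°.
I₂ = I₁ cos²(35° − 21°) = 0.5 I₀ · cos²(14°) = 0.4707 I₀.
After rotation:
Unpolarized light through the first polarizer → I₁ = ½ I₀, now polarized at 21°.
I₂ = I₁ cos²(71° − 21°) = 0.5 I₀ · cos²(50°) = 0.2066 I₀.
Ratio = 0.2066 / 0.4707 = 0.4389.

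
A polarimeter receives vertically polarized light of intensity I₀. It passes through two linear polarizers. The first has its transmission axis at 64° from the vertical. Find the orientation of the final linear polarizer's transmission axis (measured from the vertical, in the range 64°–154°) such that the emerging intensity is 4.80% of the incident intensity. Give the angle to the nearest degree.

θ ≈ 124°

I₁ = I₀ cos²(64° − 0°) = I₀ cos²(64°) = 0.1922 I₀.
Need I₂/I₀ = 0.048, so cos²(θ − 64°) = 0.048 / 0.1922 = 0.2498.
θ − 64° = arccos(√0.2498) = 60.0°, giving θ ≈ 64 + 60.0 = 124.0°.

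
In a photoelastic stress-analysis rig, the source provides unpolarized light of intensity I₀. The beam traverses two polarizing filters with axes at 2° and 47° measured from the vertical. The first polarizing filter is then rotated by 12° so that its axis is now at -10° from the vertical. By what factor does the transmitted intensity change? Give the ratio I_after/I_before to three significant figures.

I_new/I_old ≈ 0.593

Before rotation:
Unpolarized light through the first polarizer → I₁ = ½ I₀, now polarized at 2°.
I₂ = I₁ cos²(47° − 2°) = 0.5 I₀ · cos²(45°) = 0.25 I₀.
After rotation:
Unpolarized light through the first polarizer → I₁ = ½ I₀, now polarized at -10°.
I₂ = I₁ cos²(47° + 10°) = 0.5 I₀ · cos²(57°) = 0.1483 I₀.
Ratio = 0.1483 / 0.25 = 0.5933.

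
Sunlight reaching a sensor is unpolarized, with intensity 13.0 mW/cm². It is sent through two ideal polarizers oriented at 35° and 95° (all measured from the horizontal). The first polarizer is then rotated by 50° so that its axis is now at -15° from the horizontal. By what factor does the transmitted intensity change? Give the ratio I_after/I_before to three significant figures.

Before rotation:
Unpolarized light through the first polarizer → I₁ = ½ I₀, now polarized at 35°.
I₂ = I₁ cos²(95° − 35°) = 0.5 I₀ · cos²(60°) = 0.125 I₀.
After rotation:
Unpolarized light through the first polarizer → I₁ = ½ I₀, now polarized at -15°.
Angle between axes 1 and 2: 70°. I₂ = 0.5 I₀ · cos²(70°) = 0.05849 I₀.
Ratio = 0.05849 / 0.125 = 0.4679.

I_new/I_old ≈ 0.468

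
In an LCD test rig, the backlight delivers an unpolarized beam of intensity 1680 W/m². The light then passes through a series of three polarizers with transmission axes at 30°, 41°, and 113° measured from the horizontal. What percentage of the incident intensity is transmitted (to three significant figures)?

Unpolarized light through the first polarizer → I₁ = 1680 W/m²/2 = 840 W/m², polarized at 30°.
I₂ = I₁ · cos²(11°) = 840 · 0.9636 = 809.4 W/m².
I₃ = I₂ · cos²(72°) = 809.4 · 0.09549 = 77.29 W/m².
That is 4.601% of the incident intensity.

≈ 4.60%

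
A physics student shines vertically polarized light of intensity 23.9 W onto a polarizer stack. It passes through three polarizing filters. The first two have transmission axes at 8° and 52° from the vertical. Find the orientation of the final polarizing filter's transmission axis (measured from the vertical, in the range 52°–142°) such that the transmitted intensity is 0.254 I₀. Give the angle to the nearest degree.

I₁ = I₀ cos²(8° − 0°) = I₀ cos²(8°) = 0.9806 I₀.
I₂ = I₁ cos²(52° − 8°) = 0.9806 I₀ · cos²(44°) = 0.5074 I₀.
Need I₃/I₀ = 0.254, so cos²(θ − 52°) = 0.254 / 0.5074 = 0.5006.
θ − 52° = arccos(√0.5006) = 45.0°, giving θ ≈ 52 + 45.0 = 97.0°.

θ ≈ 97°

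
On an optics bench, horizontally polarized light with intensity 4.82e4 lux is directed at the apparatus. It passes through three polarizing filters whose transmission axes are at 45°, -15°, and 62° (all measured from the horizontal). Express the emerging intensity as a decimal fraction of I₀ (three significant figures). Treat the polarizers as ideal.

I₁ = 4.82e4 lux · cos²(45°) = 2.41e+04 lux.
I₂ = I₁ · cos²(60°) = 2.41e+04 · 0.25 = 6025 lux.
I₃ = I₂ · cos²(77°) = 6025 · 0.0506 = 304.9 lux.
Transmitted fraction = 0.006325.

I/I₀ ≈ 0.00633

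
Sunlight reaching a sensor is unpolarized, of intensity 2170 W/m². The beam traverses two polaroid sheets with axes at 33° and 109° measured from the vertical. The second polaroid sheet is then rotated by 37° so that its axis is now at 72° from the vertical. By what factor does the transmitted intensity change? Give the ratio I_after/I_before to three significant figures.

Before rotation:
Unpolarized light through the first polarizer → I₁ = ½ I₀, now polarized at 33°.
I₂ = I₁ cos²(109° − 33°) = 0.5 I₀ · cos²(76°) = 0.02926 I₀.
After rotation:
Unpolarized light through the first polarizer → I₁ = ½ I₀, now polarized at 33°.
I₂ = I₁ cos²(72° − 33°) = 0.5 I₀ · cos²(39°) = 0.302 I₀.
Ratio = 0.302 / 0.02926 = 10.32.

I_new/I_old ≈ 10.3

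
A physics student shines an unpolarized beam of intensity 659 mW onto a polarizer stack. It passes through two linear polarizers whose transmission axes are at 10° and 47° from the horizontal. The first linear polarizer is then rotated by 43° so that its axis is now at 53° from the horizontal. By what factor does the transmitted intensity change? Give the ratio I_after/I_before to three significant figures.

Before rotation:
Unpolarized light through the first polarizer → I₁ = ½ I₀, now polarized at 10°.
I₂ = I₁ cos²(47° − 10°) = 0.5 I₀ · cos²(37°) = 0.3189 I₀.
After rotation:
Unpolarized light through the first polarizer → I₁ = ½ I₀, now polarized at 53°.
I₂ = I₁ cos²(47° − 53°) = 0.5 I₀ · cos²(6°) = 0.4945 I₀.
Ratio = 0.4945 / 0.3189 = 1.551.

I_new/I_old ≈ 1.55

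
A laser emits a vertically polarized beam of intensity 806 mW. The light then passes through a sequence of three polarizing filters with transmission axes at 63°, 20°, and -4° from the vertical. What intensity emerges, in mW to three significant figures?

I₁ = 806 mW · cos²(63°) = 166.1 mW.
I₂ = I₁ · cos²(43°) = 166.1 · 0.5349 = 88.86 mW.
I₃ = I₂ · cos²(24°) = 88.86 · 0.8346 = 74.16 mW.

I ≈ 74.2 mW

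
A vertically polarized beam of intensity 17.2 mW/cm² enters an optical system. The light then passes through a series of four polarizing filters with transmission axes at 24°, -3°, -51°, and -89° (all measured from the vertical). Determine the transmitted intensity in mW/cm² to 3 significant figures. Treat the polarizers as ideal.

By Malus's law, I₁ = 17.2 mW/cm² · cos²(24°) = 14.35 mW/cm².
I₂ = I₁ · cos²(27°) = 14.35 · 0.7939 = 11.4 mW/cm².
I₃ = I₂ · cos²(48°) = 11.4 · 0.4477 = 5.102 mW/cm².
I₄ = I₃ · cos²(38°) = 5.102 · 0.621 = 3.168 mW/cm².

I ≈ 3.17 mW/cm²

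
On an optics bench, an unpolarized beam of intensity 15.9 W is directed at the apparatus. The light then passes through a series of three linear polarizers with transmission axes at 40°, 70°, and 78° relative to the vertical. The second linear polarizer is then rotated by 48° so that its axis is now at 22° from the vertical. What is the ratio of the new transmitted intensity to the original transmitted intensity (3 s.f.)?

I_new/I_old ≈ 0.385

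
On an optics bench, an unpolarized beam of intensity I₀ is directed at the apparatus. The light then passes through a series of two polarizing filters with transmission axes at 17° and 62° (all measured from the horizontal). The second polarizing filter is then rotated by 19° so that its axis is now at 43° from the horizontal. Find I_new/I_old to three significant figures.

Before rotation:
Unpolarized light through the first polarizer → I₁ = ½ I₀, now polarized at 17°.
I₂ = I₁ cos²(62° − 17°) = 0.5 I₀ · cos²(45°) = 0.25 I₀.
After rotation:
Unpolarized light through the first polarizer → I₁ = ½ I₀, now polarized at 17°.
I₂ = I₁ cos²(43° − 17°) = 0.5 I₀ · cos²(26°) = 0.4039 I₀.
Ratio = 0.4039 / 0.25 = 1.616.

I_new/I_old ≈ 1.62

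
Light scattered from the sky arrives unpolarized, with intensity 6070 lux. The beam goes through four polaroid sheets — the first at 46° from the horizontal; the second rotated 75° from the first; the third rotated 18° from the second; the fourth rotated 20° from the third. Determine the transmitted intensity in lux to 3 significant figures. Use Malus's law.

Unpolarized light through the first polarizer → I₁ = 6070 lux/2 = 3035 lux, polarized at 46°.
I₂ = I₁ · cos²(75°) = 3035 · 0.06699 = 203.3 lux.
I₃ = I₂ · cos²(18°) = 203.3 · 0.9045 = 183.9 lux.
I₄ = I₃ · cos²(20°) = 183.9 · 0.883 = 162.4 lux.

I ≈ 162 lux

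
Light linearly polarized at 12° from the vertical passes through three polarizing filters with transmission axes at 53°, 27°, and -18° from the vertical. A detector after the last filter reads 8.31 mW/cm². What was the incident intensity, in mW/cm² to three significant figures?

I₀ ≈ 36.1 mW/cm²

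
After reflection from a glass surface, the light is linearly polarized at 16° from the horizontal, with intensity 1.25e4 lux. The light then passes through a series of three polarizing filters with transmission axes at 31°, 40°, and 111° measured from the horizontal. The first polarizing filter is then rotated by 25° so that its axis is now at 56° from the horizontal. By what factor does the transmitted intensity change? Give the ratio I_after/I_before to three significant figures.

I_new/I_old ≈ 0.596

Before rotation:
By Malus's law, I₁ = I₀ cos²(31° − 16°) = I₀ cos²(15°) = 0.933 I₀.
I₂ = I₁ cos²(40° − 31°) = 0.933 I₀ · cos²(9°) = 0.9102 I₀.
I₃ = I₂ cos²(111° − 40°) = 0.9102 I₀ · cos²(71°) = 0.09647 I₀.
After rotation:
I₁ = I₀ cos²(56° − 16°) = I₀ cos²(40°) = 0.5868 I₀.
I₂ = I₁ cos²(40° − 56°) = 0.5868 I₀ · cos²(16°) = 0.5422 I₀.
I₃ = I₂ cos²(111° − 40°) = 0.5422 I₀ · cos²(71°) = 0.05747 I₀.
Ratio = 0.05747 / 0.09647 = 0.5957.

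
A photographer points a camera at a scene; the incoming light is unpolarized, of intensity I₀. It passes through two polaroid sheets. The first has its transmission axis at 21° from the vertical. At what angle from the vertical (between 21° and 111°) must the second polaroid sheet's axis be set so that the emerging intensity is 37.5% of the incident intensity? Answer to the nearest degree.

θ ≈ 51°

Unpolarized light through the first polarizer → I₁ = ½ I₀, now polarized at 21°.
Need I₂/I₀ = 0.375, so cos²(θ − 21°) = 0.375 / 0.5 = 0.75.
θ − 21° = arccos(√0.75) = 30.0°, giving θ ≈ 21 + 30.0 = 51.0°.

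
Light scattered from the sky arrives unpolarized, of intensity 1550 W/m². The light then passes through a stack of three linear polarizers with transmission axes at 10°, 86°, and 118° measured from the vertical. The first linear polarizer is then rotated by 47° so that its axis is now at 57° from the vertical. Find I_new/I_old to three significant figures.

Before rotation:
Unpolarized light through the first polarizer → I₁ = ½ I₀, now polarized at 10°.
I₂ = I₁ cos²(86° − 10°) = 0.5 I₀ · cos²(76°) = 0.02926 I₀.
I₃ = I₂ cos²(118° − 86°) = 0.02926 I₀ · cos²(32°) = 0.02105 I₀.
After rotation:
Unpolarized light through the first polarizer → I₁ = ½ I₀, now polarized at 57°.
I₂ = I₁ cos²(86° − 57°) = 0.5 I₀ · cos²(29°) = 0.3825 I₀.
I₃ = I₂ cos²(118° − 86°) = 0.3825 I₀ · cos²(32°) = 0.2751 I₀.
Ratio = 0.2751 / 0.02105 = 13.07.

I_new/I_old ≈ 13.1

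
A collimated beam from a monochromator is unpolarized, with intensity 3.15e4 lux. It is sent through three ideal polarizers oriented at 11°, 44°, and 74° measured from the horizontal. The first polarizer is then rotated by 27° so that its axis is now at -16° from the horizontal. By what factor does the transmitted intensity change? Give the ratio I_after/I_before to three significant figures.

Before rotation:
Unpolarized light through the first polarizer → I₁ = ½ I₀, now polarized at 11°.
I₂ = I₁ cos²(44° − 11°) = 0.5 I₀ · cos²(33°) = 0.3517 I₀.
I₃ = I₂ cos²(74° − 44°) = 0.3517 I₀ · cos²(30°) = 0.2638 I₀.
After rotation:
Unpolarized light through the first polarizer → I₁ = ½ I₀, now polarized at -16°.
I₂ = I₁ cos²(44° + 16°) = 0.5 I₀ · cos²(60°) = 0.125 I₀.
I₃ = I₂ cos²(74° − 44°) = 0.125 I₀ · cos²(30°) = 0.09375 I₀.
Ratio = 0.09375 / 0.2638 = 0.3554.

I_new/I_old ≈ 0.355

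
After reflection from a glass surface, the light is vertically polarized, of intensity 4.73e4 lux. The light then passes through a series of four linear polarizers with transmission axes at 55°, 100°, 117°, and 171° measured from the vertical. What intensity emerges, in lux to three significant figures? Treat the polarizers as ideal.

I ≈ 2460 lux

I₁ = 4.73e4 lux · cos²(55°) = 1.556e+04 lux.
I₂ = I₁ · cos²(45°) = 1.556e+04 · 0.5 = 7781 lux.
I₃ = I₂ · cos²(17°) = 7781 · 0.9145 = 7116 lux.
I₄ = I₃ · cos²(54°) = 7116 · 0.3455 = 2458 lux.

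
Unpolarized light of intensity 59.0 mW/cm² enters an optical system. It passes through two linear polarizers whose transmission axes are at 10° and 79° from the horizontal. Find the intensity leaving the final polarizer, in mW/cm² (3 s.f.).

I ≈ 3.79 mW/cm²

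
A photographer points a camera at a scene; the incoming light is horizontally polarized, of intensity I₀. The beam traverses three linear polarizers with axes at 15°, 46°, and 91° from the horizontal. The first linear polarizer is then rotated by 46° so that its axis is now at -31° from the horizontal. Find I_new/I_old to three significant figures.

I_new/I_old ≈ 0.0542

Before rotation:
I₁ = I₀ cos²(15° − 0°) = I₀ cos²(15°) = 0.933 I₀.
I₂ = I₁ cos²(46° − 15°) = 0.933 I₀ · cos²(31°) = 0.6855 I₀.
I₃ = I₂ cos²(91° − 46°) = 0.6855 I₀ · cos²(45°) = 0.3428 I₀.
After rotation:
I₁ = I₀ cos²(-31° − 0°) = I₀ cos²(31°) = 0.7347 I₀.
I₂ = I₁ cos²(46° + 31°) = 0.7347 I₀ · cos²(77°) = 0.03718 I₀.
I₃ = I₂ cos²(91° − 46°) = 0.03718 I₀ · cos²(45°) = 0.01859 I₀.
Ratio = 0.01859 / 0.3428 = 0.05424.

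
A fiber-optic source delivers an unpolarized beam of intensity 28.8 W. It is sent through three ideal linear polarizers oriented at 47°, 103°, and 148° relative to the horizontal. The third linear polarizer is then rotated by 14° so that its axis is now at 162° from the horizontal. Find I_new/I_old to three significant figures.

I_new/I_old ≈ 0.531

Before rotation:
Unpolarized light through the first polarizer → I₁ = ½ I₀, now polarized at 47°.
I₂ = I₁ cos²(103° − 47°) = 0.5 I₀ · cos²(56°) = 0.1563 I₀.
I₃ = I₂ cos²(148° − 103°) = 0.1563 I₀ · cos²(45°) = 0.07817 I₀.
After rotation:
Unpolarized light through the first polarizer → I₁ = ½ I₀, now polarized at 47°.
I₂ = I₁ cos²(103° − 47°) = 0.5 I₀ · cos²(56°) = 0.1563 I₀.
I₃ = I₂ cos²(162° − 103°) = 0.1563 I₀ · cos²(59°) = 0.04147 I₀.
Ratio = 0.04147 / 0.07817 = 0.5305.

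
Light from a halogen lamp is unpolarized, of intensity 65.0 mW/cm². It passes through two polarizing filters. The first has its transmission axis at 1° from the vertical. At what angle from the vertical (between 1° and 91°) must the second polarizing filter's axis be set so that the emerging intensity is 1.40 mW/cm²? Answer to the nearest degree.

θ ≈ 79°

Unpolarized light through the first polarizer → I₁ = ½ I₀, now polarized at 1°.
Target fraction: 1.40 / 65.0 mW/cm² = 0.02154 of I₀.
Need I₂/I₀ = 0.02154, so cos²(θ − 1°) = 0.02154 / 0.5 = 0.04308.
θ − 1° = arccos(√0.04308) = 78.0°, giving θ ≈ 1 + 78.0 = 79.0°.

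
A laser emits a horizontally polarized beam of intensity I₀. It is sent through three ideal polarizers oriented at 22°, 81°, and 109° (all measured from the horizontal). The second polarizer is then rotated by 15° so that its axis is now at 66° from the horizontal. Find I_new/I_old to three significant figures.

I_new/I_old ≈ 1.34

Before rotation:
I₁ = I₀ cos²(22° − 0°) = I₀ cos²(22°) = 0.8597 I₀.
I₂ = I₁ cos²(81° − 22°) = 0.8597 I₀ · cos²(59°) = 0.228 I₀.
I₃ = I₂ cos²(109° − 81°) = 0.228 I₀ · cos²(28°) = 0.1778 I₀.
After rotation:
I₁ = I₀ cos²(22° − 0°) = I₀ cos²(22°) = 0.8597 I₀.
I₂ = I₁ cos²(66° − 22°) = 0.8597 I₀ · cos²(44°) = 0.4448 I₀.
I₃ = I₂ cos²(109° − 66°) = 0.4448 I₀ · cos²(43°) = 0.2379 I₀.
Ratio = 0.2379 / 0.1778 = 1.338.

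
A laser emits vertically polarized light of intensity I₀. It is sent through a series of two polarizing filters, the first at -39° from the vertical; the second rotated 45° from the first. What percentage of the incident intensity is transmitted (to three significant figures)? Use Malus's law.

≈ 30.2%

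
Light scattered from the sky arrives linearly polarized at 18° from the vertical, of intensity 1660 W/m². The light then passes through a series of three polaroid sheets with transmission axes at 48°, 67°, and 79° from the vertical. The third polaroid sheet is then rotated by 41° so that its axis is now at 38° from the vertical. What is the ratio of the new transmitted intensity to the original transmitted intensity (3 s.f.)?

Before rotation:
By Malus's law, I₁ = I₀ cos²(48° − 18°) = I₀ cos²(30°) = 0.75 I₀.
I₂ = I₁ cos²(67° − 48°) = 0.75 I₀ · cos²(19°) = 0.6705 I₀.
I₃ = I₂ cos²(79° − 67°) = 0.6705 I₀ · cos²(12°) = 0.6415 I₀.
After rotation:
I₁ = I₀ cos²(48° − 18°) = I₀ cos²(30°) = 0.75 I₀.
I₂ = I₁ cos²(67° − 48°) = 0.75 I₀ · cos²(19°) = 0.6705 I₀.
I₃ = I₂ cos²(38° − 67°) = 0.6705 I₀ · cos²(29°) = 0.5129 I₀.
Ratio = 0.5129 / 0.6415 = 0.7995.

I_new/I_old ≈ 0.800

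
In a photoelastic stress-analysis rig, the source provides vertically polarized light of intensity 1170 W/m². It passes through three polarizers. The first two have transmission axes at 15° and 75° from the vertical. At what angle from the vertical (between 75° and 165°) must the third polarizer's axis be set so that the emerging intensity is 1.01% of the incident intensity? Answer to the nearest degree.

θ ≈ 153°

I₁ = I₀ cos²(15° − 0°) = I₀ cos²(15°) = 0.933 I₀.
I₂ = I₁ cos²(75° − 15°) = 0.933 I₀ · cos²(60°) = 0.2333 I₀.
Need I₃/I₀ = 0.0101, so cos²(θ − 75°) = 0.0101 / 0.2333 = 0.0433.
θ − 75° = arccos(√0.0433) = 78.0°, giving θ ≈ 75 + 78.0 = 153.0°.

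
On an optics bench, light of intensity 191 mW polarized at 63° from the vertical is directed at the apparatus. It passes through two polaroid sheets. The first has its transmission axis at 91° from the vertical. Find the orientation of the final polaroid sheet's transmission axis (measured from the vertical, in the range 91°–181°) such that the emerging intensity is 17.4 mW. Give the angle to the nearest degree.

θ ≈ 161°

By Malus's law, I₁ = I₀ cos²(91° − 63°) = I₀ cos²(28°) = 0.7796 I₀.
Target fraction: 17.4 / 191 mW = 0.0911 of I₀.
Need I₂/I₀ = 0.0911, so cos²(θ − 91°) = 0.0911 / 0.7796 = 0.1169.
θ − 91° = arccos(√0.1169) = 70.0°, giving θ ≈ 91 + 70.0 = 161.0°.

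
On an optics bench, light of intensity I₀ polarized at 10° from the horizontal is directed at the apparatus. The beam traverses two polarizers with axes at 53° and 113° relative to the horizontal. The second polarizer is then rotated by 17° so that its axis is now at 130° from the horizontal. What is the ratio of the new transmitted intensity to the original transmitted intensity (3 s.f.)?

I_new/I_old ≈ 0.202

Before rotation:
I₁ = I₀ cos²(53° − 10°) = I₀ cos²(43°) = 0.5349 I₀.
I₂ = I₁ cos²(113° − 53°) = 0.5349 I₀ · cos²(60°) = 0.1337 I₀.
After rotation:
I₁ = I₀ cos²(53° − 10°) = I₀ cos²(43°) = 0.5349 I₀.
I₂ = I₁ cos²(130° − 53°) = 0.5349 I₀ · cos²(77°) = 0.02707 I₀.
Ratio = 0.02707 / 0.1337 = 0.2024.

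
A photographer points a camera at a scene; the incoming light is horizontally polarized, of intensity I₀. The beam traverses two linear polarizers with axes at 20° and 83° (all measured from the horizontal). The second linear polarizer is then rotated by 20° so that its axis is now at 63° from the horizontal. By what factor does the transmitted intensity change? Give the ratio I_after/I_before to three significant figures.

Before rotation:
By Malus's law, I₁ = I₀ cos²(20° − 0°) = I₀ cos²(20°) = 0.883 I₀.
I₂ = I₁ cos²(83° − 20°) = 0.883 I₀ · cos²(63°) = 0.182 I₀.
After rotation:
I₁ = I₀ cos²(20° − 0°) = I₀ cos²(20°) = 0.883 I₀.
I₂ = I₁ cos²(63° − 20°) = 0.883 I₀ · cos²(43°) = 0.4723 I₀.
Ratio = 0.4723 / 0.182 = 2.595.

I_new/I_old ≈ 2.60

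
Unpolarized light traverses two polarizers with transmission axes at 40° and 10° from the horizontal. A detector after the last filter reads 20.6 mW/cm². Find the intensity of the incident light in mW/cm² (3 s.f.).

I₀ ≈ 54.9 mW/cm²

Unpolarized light through the first polarizer → I₁ = ½ I₀, now polarized at 40°.
I₂ = I₁ cos²(10° − 40°) = 0.5 I₀ · cos²(30°) = 0.375 I₀.
So 20.6 mW/cm² = 0.375 I₀, giving I₀ = 20.6/0.375 = 54.93 mW/cm².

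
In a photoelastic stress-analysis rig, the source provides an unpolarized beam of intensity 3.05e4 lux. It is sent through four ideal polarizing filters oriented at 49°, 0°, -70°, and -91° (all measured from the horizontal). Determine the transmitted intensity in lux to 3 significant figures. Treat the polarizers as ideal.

Unpolarized light through the first polarizer → I₁ = 3.05e4 lux/2 = 1.525e+04 lux, polarized at 49°.
I₂ = I₁ · cos²(49°) = 1.525e+04 · 0.4304 = 6564 lux.
I₃ = I₂ · cos²(70°) = 6564 · 0.117 = 767.8 lux.
I₄ = I₃ · cos²(21°) = 767.8 · 0.8716 = 669.2 lux.

I ≈ 669 lux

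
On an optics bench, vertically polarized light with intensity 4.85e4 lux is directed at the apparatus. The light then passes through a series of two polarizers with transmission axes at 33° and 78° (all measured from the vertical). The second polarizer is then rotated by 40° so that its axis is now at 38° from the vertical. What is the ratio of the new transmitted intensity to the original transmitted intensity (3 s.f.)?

I_new/I_old ≈ 1.98

Before rotation:
By Malus's law, I₁ = I₀ cos²(33° − 0°) = I₀ cos²(33°) = 0.7034 I₀.
I₂ = I₁ cos²(78° − 33°) = 0.7034 I₀ · cos²(45°) = 0.3517 I₀.
After rotation:
I₁ = I₀ cos²(33° − 0°) = I₀ cos²(33°) = 0.7034 I₀.
I₂ = I₁ cos²(38° − 33°) = 0.7034 I₀ · cos²(5°) = 0.698 I₀.
Ratio = 0.698 / 0.3517 = 1.985.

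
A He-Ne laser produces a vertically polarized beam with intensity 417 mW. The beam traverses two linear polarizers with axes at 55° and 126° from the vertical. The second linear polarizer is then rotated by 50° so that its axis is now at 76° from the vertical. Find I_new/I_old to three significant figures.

I_new/I_old ≈ 8.22

Before rotation:
I₁ = I₀ cos²(55° − 0°) = I₀ cos²(55°) = 0.329 I₀.
I₂ = I₁ cos²(126° − 55°) = 0.329 I₀ · cos²(71°) = 0.03487 I₀.
After rotation:
I₁ = I₀ cos²(55° − 0°) = I₀ cos²(55°) = 0.329 I₀.
I₂ = I₁ cos²(76° − 55°) = 0.329 I₀ · cos²(21°) = 0.2867 I₀.
Ratio = 0.2867 / 0.03487 = 8.223.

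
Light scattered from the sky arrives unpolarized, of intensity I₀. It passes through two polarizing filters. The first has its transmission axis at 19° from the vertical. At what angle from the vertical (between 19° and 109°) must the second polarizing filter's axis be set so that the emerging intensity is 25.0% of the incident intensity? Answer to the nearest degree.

θ ≈ 64°

Unpolarized light through the first polarizer → I₁ = ½ I₀, now polarized at 19°.
Need I₂/I₀ = 0.25, so cos²(θ − 19°) = 0.25 / 0.5 = 0.5.
θ − 19° = arccos(√0.5) = 45.0°, giving θ ≈ 19 + 45.0 = 64.0°.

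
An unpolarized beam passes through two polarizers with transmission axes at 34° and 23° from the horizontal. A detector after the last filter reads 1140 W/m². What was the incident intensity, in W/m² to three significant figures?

I₀ ≈ 2370 W/m²

Unpolarized light through the first polarizer → I₁ = ½ I₀, now polarized at 34°.
I₂ = I₁ cos²(23° − 34°) = 0.5 I₀ · cos²(11°) = 0.4818 I₀.
So 1140 W/m² = 0.4818 I₀, giving I₀ = 1140/0.4818 = 2366 W/m².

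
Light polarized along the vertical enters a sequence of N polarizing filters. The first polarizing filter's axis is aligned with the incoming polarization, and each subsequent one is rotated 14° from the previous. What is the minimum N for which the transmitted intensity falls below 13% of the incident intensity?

N = 35

First polarizer is aligned with the polarization: full transmission.
Each further stage multiplies by cos²(14°) = 0.9415.
After N polarizers: T = 0.9415^(N−1). Require T < 0.13 ⇒ N−1 > ln(0.13)/ln(0.9415) = 33.83, so N−1 ≥ 34 and N = 35.
Check: N=35 gives T = 0.1287 < 0.13; N=34 gives T = 0.1367.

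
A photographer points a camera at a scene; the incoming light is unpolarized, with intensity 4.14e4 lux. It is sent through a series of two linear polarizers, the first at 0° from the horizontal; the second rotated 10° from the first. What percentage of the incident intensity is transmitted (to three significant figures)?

≈ 48.5%

Unpolarized light through the first polarizer → I₁ = 4.14e4 lux/2 = 2.07e+04 lux, polarized at 0°.
I₂ = I₁ · cos²(10°) = 2.07e+04 · 0.9698 = 2.008e+04 lux.
That is 48.49% of the incident intensity.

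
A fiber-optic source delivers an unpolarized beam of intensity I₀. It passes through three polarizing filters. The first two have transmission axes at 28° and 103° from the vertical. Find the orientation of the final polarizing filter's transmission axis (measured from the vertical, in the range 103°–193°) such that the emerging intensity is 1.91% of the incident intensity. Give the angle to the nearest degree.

Unpolarized light through the first polarizer → I₁ = ½ I₀, now polarized at 28°.
I₂ = I₁ cos²(103° − 28°) = 0.5 I₀ · cos²(75°) = 0.03349 I₀.
Need I₃/I₀ = 0.0191, so cos²(θ − 103°) = 0.0191 / 0.03349 = 0.5703.
θ − 103° = arccos(√0.5703) = 41.0°, giving θ ≈ 103 + 41.0 = 144.0°.

θ ≈ 144°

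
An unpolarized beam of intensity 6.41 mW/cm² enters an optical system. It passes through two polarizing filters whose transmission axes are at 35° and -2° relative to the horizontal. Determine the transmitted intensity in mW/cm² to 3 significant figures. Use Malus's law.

Unpolarized light through the first polarizer → I₁ = 6.41 mW/cm²/2 = 3.205 mW/cm², polarized at 35°.
I₂ = I₁ · cos²(37°) = 3.205 · 0.6378 = 2.044 mW/cm².

I ≈ 2.04 mW/cm²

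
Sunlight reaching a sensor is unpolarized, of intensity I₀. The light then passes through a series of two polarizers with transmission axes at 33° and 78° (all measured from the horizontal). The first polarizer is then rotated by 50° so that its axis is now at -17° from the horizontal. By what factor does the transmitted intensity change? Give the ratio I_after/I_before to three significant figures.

I_new/I_old ≈ 0.0152

Before rotation:
Unpolarized light through the first polarizer → I₁ = ½ I₀, now polarized at 33°.
I₂ = I₁ cos²(78° − 33°) = 0.5 I₀ · cos²(45°) = 0.25 I₀.
After rotation:
Unpolarized light through the first polarizer → I₁ = ½ I₀, now polarized at -17°.
Angle between axes 1 and 2: 85°. I₂ = 0.5 I₀ · cos²(85°) = 0.003798 I₀.
Ratio = 0.003798 / 0.25 = 0.01519.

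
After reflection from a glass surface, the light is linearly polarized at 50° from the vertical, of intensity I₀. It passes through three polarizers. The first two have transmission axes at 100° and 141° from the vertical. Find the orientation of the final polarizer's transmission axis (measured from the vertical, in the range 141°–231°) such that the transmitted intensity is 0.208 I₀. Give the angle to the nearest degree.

θ ≈ 161°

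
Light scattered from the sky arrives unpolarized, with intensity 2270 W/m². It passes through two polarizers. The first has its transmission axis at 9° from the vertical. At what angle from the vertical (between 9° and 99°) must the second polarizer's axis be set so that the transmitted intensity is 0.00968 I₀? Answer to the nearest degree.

Unpolarized light through the first polarizer → I₁ = ½ I₀, now polarized at 9°.
Need I₂/I₀ = 0.00968, so cos²(θ − 9°) = 0.00968 / 0.5 = 0.01936.
θ − 9° = arccos(√0.01936) = 82.0°, giving θ ≈ 9 + 82.0 = 91.0°.

θ ≈ 91°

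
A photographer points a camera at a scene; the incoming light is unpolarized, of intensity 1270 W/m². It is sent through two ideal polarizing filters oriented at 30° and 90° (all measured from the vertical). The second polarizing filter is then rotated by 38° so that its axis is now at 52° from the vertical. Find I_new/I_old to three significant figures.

Before rotation:
Unpolarized light through the first polarizer → I₁ = ½ I₀, now polarized at 30°.
I₂ = I₁ cos²(90° − 30°) = 0.5 I₀ · cos²(60°) = 0.125 I₀.
After rotation:
Unpolarized light through the first polarizer → I₁ = ½ I₀, now polarized at 30°.
I₂ = I₁ cos²(52° − 30°) = 0.5 I₀ · cos²(22°) = 0.4298 I₀.
Ratio = 0.4298 / 0.125 = 3.439.

I_new/I_old ≈ 3.44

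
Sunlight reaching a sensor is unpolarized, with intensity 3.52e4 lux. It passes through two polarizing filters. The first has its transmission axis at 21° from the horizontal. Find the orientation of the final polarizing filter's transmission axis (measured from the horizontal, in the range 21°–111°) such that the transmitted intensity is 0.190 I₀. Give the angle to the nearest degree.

Unpolarized light through the first polarizer → I₁ = ½ I₀, now polarized at 21°.
Need I₂/I₀ = 0.19, so cos²(θ − 21°) = 0.19 / 0.5 = 0.38.
θ − 21° = arccos(√0.38) = 51.9°, giving θ ≈ 21 + 51.9 = 72.9°.

θ ≈ 73°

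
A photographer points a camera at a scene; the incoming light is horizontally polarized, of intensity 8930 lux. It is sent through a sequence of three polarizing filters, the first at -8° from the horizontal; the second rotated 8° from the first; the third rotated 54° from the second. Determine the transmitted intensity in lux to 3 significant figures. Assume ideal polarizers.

I₁ = 8930 lux · cos²(8°) = 8757 lux.
I₂ = I₁ · cos²(8°) = 8757 · 0.9806 = 8587 lux.
I₃ = I₂ · cos²(54°) = 8587 · 0.3455 = 2967 lux.

I ≈ 2970 lux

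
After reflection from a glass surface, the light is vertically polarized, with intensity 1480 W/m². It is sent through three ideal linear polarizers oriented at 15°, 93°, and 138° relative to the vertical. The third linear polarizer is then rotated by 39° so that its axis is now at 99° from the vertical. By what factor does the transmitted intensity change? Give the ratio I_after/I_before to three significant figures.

Before rotation:
I₁ = I₀ cos²(15° − 0°) = I₀ cos²(15°) = 0.933 I₀.
I₂ = I₁ cos²(93° − 15°) = 0.933 I₀ · cos²(78°) = 0.04033 I₀.
I₃ = I₂ cos²(138° − 93°) = 0.04033 I₀ · cos²(45°) = 0.02017 I₀.
After rotation:
I₁ = I₀ cos²(15° − 0°) = I₀ cos²(15°) = 0.933 I₀.
I₂ = I₁ cos²(93° − 15°) = 0.933 I₀ · cos²(78°) = 0.04033 I₀.
I₃ = I₂ cos²(99° − 93°) = 0.04033 I₀ · cos²(6°) = 0.03989 I₀.
Ratio = 0.03989 / 0.02017 = 1.978.

I_new/I_old ≈ 1.98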